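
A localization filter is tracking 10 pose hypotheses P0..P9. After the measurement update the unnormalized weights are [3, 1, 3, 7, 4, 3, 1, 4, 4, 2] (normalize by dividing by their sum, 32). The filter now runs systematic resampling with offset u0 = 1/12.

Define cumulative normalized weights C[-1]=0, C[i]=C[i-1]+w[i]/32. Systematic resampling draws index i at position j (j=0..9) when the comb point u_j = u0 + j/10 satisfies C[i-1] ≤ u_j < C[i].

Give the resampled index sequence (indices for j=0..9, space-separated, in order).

0 2 3 3 4 5 6 7 8 9

C = [3/32, 1/8, 7/32, 7/16, 9/16, 21/32, 11/16, 13/16, 15/16, 1]
j=0: u_0=1/12 ∈ [0, 3/32) → index 0
j=1: u_1=11/60 ∈ [1/8, 7/32) → index 2
j=2: u_2=17/60 ∈ [7/32, 7/16) → index 3
j=3: u_3=23/60 ∈ [7/32, 7/16) → index 3
j=4: u_4=29/60 ∈ [7/16, 9/16) → index 4
j=5: u_5=7/12 ∈ [9/16, 21/32) → index 5
j=6: u_6=41/60 ∈ [21/32, 11/16) → index 6
j=7: u_7=47/60 ∈ [11/16, 13/16) → index 7
j=8: u_8=53/60 ∈ [13/16, 15/16) → index 8
j=9: u_9=59/60 ∈ [15/16, 1) → index 9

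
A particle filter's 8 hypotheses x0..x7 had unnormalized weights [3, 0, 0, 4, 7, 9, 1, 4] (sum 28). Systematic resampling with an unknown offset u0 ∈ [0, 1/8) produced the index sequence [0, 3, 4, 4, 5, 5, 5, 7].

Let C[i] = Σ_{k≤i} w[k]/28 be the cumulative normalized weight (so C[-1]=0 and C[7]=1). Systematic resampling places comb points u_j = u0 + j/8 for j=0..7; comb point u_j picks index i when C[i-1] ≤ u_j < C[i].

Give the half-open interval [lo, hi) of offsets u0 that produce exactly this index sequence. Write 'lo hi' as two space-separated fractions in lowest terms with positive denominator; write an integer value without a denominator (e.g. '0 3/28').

0 1/14

C = [3/28, 3/28, 3/28, 1/4, 1/2, 23/28, 6/7, 1]
j=0 picked index 0: u0 ∈ [0, 3/28)
j=1 picked index 3: u0 ∈ [-1/56, 1/8)
j=2 picked index 4: u0 ∈ [0, 1/4)
j=3 picked index 4: u0 ∈ [-1/8, 1/8)
j=4 picked index 5: u0 ∈ [0, 9/28)
j=5 picked index 5: u0 ∈ [-1/8, 11/56)
j=6 picked index 5: u0 ∈ [-1/4, 1/14)
j=7 picked index 7: u0 ∈ [-1/56, 1/8)
intersection: [0, 1/14)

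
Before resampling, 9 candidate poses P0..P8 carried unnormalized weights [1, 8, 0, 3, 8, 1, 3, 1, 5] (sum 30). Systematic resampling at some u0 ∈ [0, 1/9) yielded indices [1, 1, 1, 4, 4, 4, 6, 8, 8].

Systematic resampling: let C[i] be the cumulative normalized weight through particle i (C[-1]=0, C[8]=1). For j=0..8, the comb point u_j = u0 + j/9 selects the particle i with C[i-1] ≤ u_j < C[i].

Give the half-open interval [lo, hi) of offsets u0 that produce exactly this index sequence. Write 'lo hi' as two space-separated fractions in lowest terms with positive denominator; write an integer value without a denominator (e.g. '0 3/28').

1/15 7/90

C = [1/30, 3/10, 3/10, 2/5, 2/3, 7/10, 4/5, 5/6, 1]
j=0 picked index 1: u0 ∈ [1/30, 3/10)
j=1 picked index 1: u0 ∈ [-7/90, 17/90)
j=2 picked index 1: u0 ∈ [-17/90, 7/90)
j=3 picked index 4: u0 ∈ [1/15, 1/3)
j=4 picked index 4: u0 ∈ [-2/45, 2/9)
j=5 picked index 4: u0 ∈ [-7/45, 1/9)
j=6 picked index 6: u0 ∈ [1/30, 2/15)
j=7 picked index 8: u0 ∈ [1/18, 2/9)
j=8 picked index 8: u0 ∈ [-1/18, 1/9)
intersection: [1/15, 7/90)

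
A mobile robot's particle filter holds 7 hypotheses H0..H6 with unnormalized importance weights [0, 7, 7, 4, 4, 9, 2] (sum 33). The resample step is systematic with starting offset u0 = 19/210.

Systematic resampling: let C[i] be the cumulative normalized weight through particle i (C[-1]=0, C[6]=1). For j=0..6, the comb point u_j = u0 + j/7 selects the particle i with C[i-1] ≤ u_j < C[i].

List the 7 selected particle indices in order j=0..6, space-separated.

C = [0, 7/33, 14/33, 6/11, 2/3, 31/33, 1]
j=0: u_0=19/210 ∈ [0, 7/33) → index 1
j=1: u_1=7/30 ∈ [7/33, 14/33) → index 2
j=2: u_2=79/210 ∈ [7/33, 14/33) → index 2
j=3: u_3=109/210 ∈ [14/33, 6/11) → index 3
j=4: u_4=139/210 ∈ [6/11, 2/3) → index 4
j=5: u_5=169/210 ∈ [2/3, 31/33) → index 5
j=6: u_6=199/210 ∈ [31/33, 1) → index 6

1 2 2 3 4 5 6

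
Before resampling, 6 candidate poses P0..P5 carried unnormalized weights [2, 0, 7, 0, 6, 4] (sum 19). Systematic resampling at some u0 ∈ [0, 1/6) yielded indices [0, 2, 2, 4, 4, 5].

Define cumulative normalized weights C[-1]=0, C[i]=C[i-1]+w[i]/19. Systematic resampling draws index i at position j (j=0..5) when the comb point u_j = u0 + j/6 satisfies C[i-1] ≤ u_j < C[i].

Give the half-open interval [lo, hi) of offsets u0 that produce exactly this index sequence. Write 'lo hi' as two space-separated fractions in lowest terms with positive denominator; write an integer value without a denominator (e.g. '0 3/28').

C = [2/19, 2/19, 9/19, 9/19, 15/19, 1]
j=0 picked index 0: u0 ∈ [0, 2/19)
j=1 picked index 2: u0 ∈ [-7/114, 35/114)
j=2 picked index 2: u0 ∈ [-13/57, 8/57)
j=3 picked index 4: u0 ∈ [-1/38, 11/38)
j=4 picked index 4: u0 ∈ [-11/57, 7/57)
j=5 picked index 5: u0 ∈ [-5/114, 1/6)
intersection: [0, 2/19)

0 2/19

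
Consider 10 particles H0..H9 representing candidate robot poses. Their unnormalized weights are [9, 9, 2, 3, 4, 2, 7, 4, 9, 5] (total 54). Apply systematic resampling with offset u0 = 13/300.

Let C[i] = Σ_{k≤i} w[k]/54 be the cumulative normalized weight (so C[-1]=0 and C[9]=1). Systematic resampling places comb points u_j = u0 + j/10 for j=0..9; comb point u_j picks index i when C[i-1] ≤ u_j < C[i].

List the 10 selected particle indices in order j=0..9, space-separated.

0 0 1 2 4 6 6 8 8 9

C = [1/6, 1/3, 10/27, 23/54, 1/2, 29/54, 2/3, 20/27, 49/54, 1]
j=0: u_0=13/300 ∈ [0, 1/6) → index 0
j=1: u_1=43/300 ∈ [0, 1/6) → index 0
j=2: u_2=73/300 ∈ [1/6, 1/3) → index 1
j=3: u_3=103/300 ∈ [1/3, 10/27) → index 2
j=4: u_4=133/300 ∈ [23/54, 1/2) → index 4
j=5: u_5=163/300 ∈ [29/54, 2/3) → index 6
j=6: u_6=193/300 ∈ [29/54, 2/3) → index 6
j=7: u_7=223/300 ∈ [20/27, 49/54) → index 8
j=8: u_8=253/300 ∈ [20/27, 49/54) → index 8
j=9: u_9=283/300 ∈ [49/54, 1) → index 9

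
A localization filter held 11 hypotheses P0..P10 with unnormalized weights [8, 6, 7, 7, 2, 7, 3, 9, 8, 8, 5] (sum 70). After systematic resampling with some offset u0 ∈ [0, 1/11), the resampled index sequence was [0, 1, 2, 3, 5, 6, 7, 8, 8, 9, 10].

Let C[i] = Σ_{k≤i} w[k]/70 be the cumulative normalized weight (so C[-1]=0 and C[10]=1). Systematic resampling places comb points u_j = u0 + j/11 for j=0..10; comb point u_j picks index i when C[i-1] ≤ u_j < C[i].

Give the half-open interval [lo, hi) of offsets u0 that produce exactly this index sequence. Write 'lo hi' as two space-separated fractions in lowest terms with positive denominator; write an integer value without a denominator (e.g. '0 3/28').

C = [4/35, 1/5, 3/10, 2/5, 3/7, 37/70, 4/7, 7/10, 57/70, 13/14, 1]
j=0 picked index 0: u0 ∈ [0, 4/35)
j=1 picked index 1: u0 ∈ [9/385, 6/55)
j=2 picked index 2: u0 ∈ [1/55, 13/110)
j=3 picked index 3: u0 ∈ [3/110, 7/55)
j=4 picked index 5: u0 ∈ [5/77, 127/770)
j=5 picked index 6: u0 ∈ [57/770, 9/77)
j=6 picked index 7: u0 ∈ [2/77, 17/110)
j=7 picked index 8: u0 ∈ [7/110, 137/770)
j=8 picked index 8: u0 ∈ [-3/110, 67/770)
j=9 picked index 9: u0 ∈ [-3/770, 17/154)
j=10 picked index 10: u0 ∈ [3/154, 1/11)
intersection: [57/770, 67/770)

57/770 67/770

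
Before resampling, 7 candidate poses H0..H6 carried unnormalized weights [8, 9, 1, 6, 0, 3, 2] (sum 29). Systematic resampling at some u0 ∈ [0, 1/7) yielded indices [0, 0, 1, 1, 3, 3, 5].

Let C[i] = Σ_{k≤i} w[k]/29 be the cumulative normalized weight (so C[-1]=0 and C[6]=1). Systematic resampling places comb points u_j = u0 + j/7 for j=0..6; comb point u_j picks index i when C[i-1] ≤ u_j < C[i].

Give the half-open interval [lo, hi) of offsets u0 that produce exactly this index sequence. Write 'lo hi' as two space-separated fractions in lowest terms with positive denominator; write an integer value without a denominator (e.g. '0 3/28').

C = [8/29, 17/29, 18/29, 24/29, 24/29, 27/29, 1]
j=0 picked index 0: u0 ∈ [0, 8/29)
j=1 picked index 0: u0 ∈ [-1/7, 27/203)
j=2 picked index 1: u0 ∈ [-2/203, 61/203)
j=3 picked index 1: u0 ∈ [-31/203, 32/203)
j=4 picked index 3: u0 ∈ [10/203, 52/203)
j=5 picked index 3: u0 ∈ [-19/203, 23/203)
j=6 picked index 5: u0 ∈ [-6/203, 15/203)
intersection: [10/203, 15/203)

10/203 15/203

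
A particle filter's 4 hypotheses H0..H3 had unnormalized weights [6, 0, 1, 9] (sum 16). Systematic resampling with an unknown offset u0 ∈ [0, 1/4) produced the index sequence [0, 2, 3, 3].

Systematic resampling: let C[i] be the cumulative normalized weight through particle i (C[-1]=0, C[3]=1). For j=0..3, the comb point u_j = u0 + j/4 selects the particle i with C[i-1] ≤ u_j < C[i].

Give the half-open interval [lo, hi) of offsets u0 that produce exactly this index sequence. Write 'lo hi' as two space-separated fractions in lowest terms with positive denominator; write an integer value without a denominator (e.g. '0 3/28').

1/8 3/16

C = [3/8, 3/8, 7/16, 1]
j=0 picked index 0: u0 ∈ [0, 3/8)
j=1 picked index 2: u0 ∈ [1/8, 3/16)
j=2 picked index 3: u0 ∈ [-1/16, 1/2)
j=3 picked index 3: u0 ∈ [-5/16, 1/4)
intersection: [1/8, 3/16)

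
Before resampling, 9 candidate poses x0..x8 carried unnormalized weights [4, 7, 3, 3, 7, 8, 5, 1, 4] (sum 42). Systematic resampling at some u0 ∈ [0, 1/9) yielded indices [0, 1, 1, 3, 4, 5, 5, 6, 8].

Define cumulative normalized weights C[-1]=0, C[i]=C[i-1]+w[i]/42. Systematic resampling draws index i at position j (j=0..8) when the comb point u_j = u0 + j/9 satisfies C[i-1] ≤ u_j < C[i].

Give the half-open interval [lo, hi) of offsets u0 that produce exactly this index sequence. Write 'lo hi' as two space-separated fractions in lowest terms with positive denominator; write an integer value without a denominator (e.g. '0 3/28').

1/63 5/126

C = [2/21, 11/42, 1/3, 17/42, 4/7, 16/21, 37/42, 19/21, 1]
j=0 picked index 0: u0 ∈ [0, 2/21)
j=1 picked index 1: u0 ∈ [-1/63, 19/126)
j=2 picked index 1: u0 ∈ [-8/63, 5/126)
j=3 picked index 3: u0 ∈ [0, 1/14)
j=4 picked index 4: u0 ∈ [-5/126, 8/63)
j=5 picked index 5: u0 ∈ [1/63, 13/63)
j=6 picked index 5: u0 ∈ [-2/21, 2/21)
j=7 picked index 6: u0 ∈ [-1/63, 13/126)
j=8 picked index 8: u0 ∈ [1/63, 1/9)
intersection: [1/63, 5/126)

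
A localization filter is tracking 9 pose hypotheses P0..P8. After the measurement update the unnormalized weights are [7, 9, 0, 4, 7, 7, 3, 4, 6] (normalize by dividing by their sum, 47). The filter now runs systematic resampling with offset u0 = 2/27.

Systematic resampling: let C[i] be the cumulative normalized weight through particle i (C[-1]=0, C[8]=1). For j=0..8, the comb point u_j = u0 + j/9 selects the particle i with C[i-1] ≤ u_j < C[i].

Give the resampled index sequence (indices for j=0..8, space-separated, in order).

C = [7/47, 16/47, 16/47, 20/47, 27/47, 34/47, 37/47, 41/47, 1]
j=0: u_0=2/27 ∈ [0, 7/47) → index 0
j=1: u_1=5/27 ∈ [7/47, 16/47) → index 1
j=2: u_2=8/27 ∈ [7/47, 16/47) → index 1
j=3: u_3=11/27 ∈ [16/47, 20/47) → index 3
j=4: u_4=14/27 ∈ [20/47, 27/47) → index 4
j=5: u_5=17/27 ∈ [27/47, 34/47) → index 5
j=6: u_6=20/27 ∈ [34/47, 37/47) → index 6
j=7: u_7=23/27 ∈ [37/47, 41/47) → index 7
j=8: u_8=26/27 ∈ [41/47, 1) → index 8

0 1 1 3 4 5 6 7 8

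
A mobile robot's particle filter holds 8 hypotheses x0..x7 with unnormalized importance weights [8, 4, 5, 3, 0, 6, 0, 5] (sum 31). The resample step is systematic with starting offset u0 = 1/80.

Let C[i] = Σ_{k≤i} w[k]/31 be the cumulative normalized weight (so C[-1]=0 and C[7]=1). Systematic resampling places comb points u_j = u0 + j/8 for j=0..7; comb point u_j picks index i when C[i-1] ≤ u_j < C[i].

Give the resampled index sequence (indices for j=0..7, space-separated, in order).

0 0 1 2 2 3 5 7

C = [8/31, 12/31, 17/31, 20/31, 20/31, 26/31, 26/31, 1]
j=0: u_0=1/80 ∈ [0, 8/31) → index 0
j=1: u_1=11/80 ∈ [0, 8/31) → index 0
j=2: u_2=21/80 ∈ [8/31, 12/31) → index 1
j=3: u_3=31/80 ∈ [12/31, 17/31) → index 2
j=4: u_4=41/80 ∈ [12/31, 17/31) → index 2
j=5: u_5=51/80 ∈ [17/31, 20/31) → index 3
j=6: u_6=61/80 ∈ [20/31, 26/31) → index 5
j=7: u_7=71/80 ∈ [26/31, 1) → index 7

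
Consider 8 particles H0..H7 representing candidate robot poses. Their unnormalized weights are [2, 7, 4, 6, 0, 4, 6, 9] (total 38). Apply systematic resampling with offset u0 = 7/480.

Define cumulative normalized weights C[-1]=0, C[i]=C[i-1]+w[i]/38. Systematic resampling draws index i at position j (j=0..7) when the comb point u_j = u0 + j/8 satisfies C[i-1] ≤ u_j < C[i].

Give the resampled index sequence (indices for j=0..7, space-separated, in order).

0 1 2 3 5 6 7 7

C = [1/19, 9/38, 13/38, 1/2, 1/2, 23/38, 29/38, 1]
j=0: u_0=7/480 ∈ [0, 1/19) → index 0
j=1: u_1=67/480 ∈ [1/19, 9/38) → index 1
j=2: u_2=127/480 ∈ [9/38, 13/38) → index 2
j=3: u_3=187/480 ∈ [13/38, 1/2) → index 3
j=4: u_4=247/480 ∈ [1/2, 23/38) → index 5
j=5: u_5=307/480 ∈ [23/38, 29/38) → index 6
j=6: u_6=367/480 ∈ [29/38, 1) → index 7
j=7: u_7=427/480 ∈ [29/38, 1) → index 7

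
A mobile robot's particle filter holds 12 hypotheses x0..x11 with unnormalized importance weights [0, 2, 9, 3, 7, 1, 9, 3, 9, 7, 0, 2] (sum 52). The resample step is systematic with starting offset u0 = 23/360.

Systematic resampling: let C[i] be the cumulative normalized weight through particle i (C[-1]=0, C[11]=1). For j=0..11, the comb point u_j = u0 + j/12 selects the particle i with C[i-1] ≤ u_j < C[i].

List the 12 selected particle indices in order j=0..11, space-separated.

2 2 3 4 4 6 6 7 8 8 9 11

C = [0, 1/26, 11/52, 7/26, 21/52, 11/26, 31/52, 17/26, 43/52, 25/26, 25/26, 1]
j=0: u_0=23/360 ∈ [1/26, 11/52) → index 2
j=1: u_1=53/360 ∈ [1/26, 11/52) → index 2
j=2: u_2=83/360 ∈ [11/52, 7/26) → index 3
j=3: u_3=113/360 ∈ [7/26, 21/52) → index 4
j=4: u_4=143/360 ∈ [7/26, 21/52) → index 4
j=5: u_5=173/360 ∈ [11/26, 31/52) → index 6
j=6: u_6=203/360 ∈ [11/26, 31/52) → index 6
j=7: u_7=233/360 ∈ [31/52, 17/26) → index 7
j=8: u_8=263/360 ∈ [17/26, 43/52) → index 8
j=9: u_9=293/360 ∈ [17/26, 43/52) → index 8
j=10: u_10=323/360 ∈ [43/52, 25/26) → index 9
j=11: u_11=353/360 ∈ [25/26, 1) → index 11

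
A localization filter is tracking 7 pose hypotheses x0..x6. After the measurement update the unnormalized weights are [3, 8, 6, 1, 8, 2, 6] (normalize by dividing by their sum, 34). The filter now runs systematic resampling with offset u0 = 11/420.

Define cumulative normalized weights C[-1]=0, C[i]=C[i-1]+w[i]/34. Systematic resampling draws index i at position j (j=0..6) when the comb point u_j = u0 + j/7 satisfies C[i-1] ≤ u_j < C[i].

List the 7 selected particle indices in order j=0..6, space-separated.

0 1 1 2 4 4 6

C = [3/34, 11/34, 1/2, 9/17, 13/17, 14/17, 1]
j=0: u_0=11/420 ∈ [0, 3/34) → index 0
j=1: u_1=71/420 ∈ [3/34, 11/34) → index 1
j=2: u_2=131/420 ∈ [3/34, 11/34) → index 1
j=3: u_3=191/420 ∈ [11/34, 1/2) → index 2
j=4: u_4=251/420 ∈ [9/17, 13/17) → index 4
j=5: u_5=311/420 ∈ [9/17, 13/17) → index 4
j=6: u_6=53/60 ∈ [14/17, 1) → index 6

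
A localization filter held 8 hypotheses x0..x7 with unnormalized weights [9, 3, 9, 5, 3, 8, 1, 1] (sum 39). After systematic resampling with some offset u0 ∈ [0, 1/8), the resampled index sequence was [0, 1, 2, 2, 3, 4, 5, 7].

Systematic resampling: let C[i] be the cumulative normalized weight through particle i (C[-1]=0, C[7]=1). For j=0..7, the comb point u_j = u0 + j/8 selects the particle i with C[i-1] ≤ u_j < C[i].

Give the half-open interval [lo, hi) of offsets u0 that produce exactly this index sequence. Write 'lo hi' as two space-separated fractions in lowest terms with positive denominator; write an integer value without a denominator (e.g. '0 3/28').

11/104 37/312

C = [3/13, 4/13, 7/13, 2/3, 29/39, 37/39, 38/39, 1]
j=0 picked index 0: u0 ∈ [0, 3/13)
j=1 picked index 1: u0 ∈ [11/104, 19/104)
j=2 picked index 2: u0 ∈ [3/52, 15/52)
j=3 picked index 2: u0 ∈ [-7/104, 17/104)
j=4 picked index 3: u0 ∈ [1/26, 1/6)
j=5 picked index 4: u0 ∈ [1/24, 37/312)
j=6 picked index 5: u0 ∈ [-1/156, 31/156)
j=7 picked index 7: u0 ∈ [31/312, 1/8)
intersection: [11/104, 37/312)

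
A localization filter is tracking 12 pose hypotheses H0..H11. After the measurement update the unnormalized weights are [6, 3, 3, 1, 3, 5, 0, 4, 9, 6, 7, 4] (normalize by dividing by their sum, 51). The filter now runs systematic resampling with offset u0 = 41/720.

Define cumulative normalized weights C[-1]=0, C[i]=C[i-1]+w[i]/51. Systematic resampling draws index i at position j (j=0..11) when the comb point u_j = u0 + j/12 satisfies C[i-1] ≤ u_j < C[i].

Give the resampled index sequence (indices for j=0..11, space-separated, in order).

C = [2/17, 3/17, 4/17, 13/51, 16/51, 7/17, 7/17, 25/51, 2/3, 40/51, 47/51, 1]
j=0: u_0=41/720 ∈ [0, 2/17) → index 0
j=1: u_1=101/720 ∈ [2/17, 3/17) → index 1
j=2: u_2=161/720 ∈ [3/17, 4/17) → index 2
j=3: u_3=221/720 ∈ [13/51, 16/51) → index 4
j=4: u_4=281/720 ∈ [16/51, 7/17) → index 5
j=5: u_5=341/720 ∈ [7/17, 25/51) → index 7
j=6: u_6=401/720 ∈ [25/51, 2/3) → index 8
j=7: u_7=461/720 ∈ [25/51, 2/3) → index 8
j=8: u_8=521/720 ∈ [2/3, 40/51) → index 9
j=9: u_9=581/720 ∈ [40/51, 47/51) → index 10
j=10: u_10=641/720 ∈ [40/51, 47/51) → index 10
j=11: u_11=701/720 ∈ [47/51, 1) → index 11

0 1 2 4 5 7 8 8 9 10 10 11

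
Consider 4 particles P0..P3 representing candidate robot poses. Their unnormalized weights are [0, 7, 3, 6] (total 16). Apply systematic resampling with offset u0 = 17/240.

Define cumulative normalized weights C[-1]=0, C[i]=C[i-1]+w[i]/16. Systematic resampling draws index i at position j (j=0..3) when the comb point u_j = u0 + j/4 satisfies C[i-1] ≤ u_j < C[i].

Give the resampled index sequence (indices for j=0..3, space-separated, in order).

1 1 2 3

C = [0, 7/16, 5/8, 1]
j=0: u_0=17/240 ∈ [0, 7/16) → index 1
j=1: u_1=77/240 ∈ [0, 7/16) → index 1
j=2: u_2=137/240 ∈ [7/16, 5/8) → index 2
j=3: u_3=197/240 ∈ [5/8, 1) → index 3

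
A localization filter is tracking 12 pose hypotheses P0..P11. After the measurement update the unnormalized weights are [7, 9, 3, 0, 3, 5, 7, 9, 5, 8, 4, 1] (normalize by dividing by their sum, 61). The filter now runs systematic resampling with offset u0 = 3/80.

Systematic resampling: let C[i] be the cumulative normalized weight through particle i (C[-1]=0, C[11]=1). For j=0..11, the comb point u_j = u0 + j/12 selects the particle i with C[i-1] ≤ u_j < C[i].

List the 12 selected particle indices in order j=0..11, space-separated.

C = [7/61, 16/61, 19/61, 19/61, 22/61, 27/61, 34/61, 43/61, 48/61, 56/61, 60/61, 1]
j=0: u_0=3/80 ∈ [0, 7/61) → index 0
j=1: u_1=29/240 ∈ [7/61, 16/61) → index 1
j=2: u_2=49/240 ∈ [7/61, 16/61) → index 1
j=3: u_3=23/80 ∈ [16/61, 19/61) → index 2
j=4: u_4=89/240 ∈ [22/61, 27/61) → index 5
j=5: u_5=109/240 ∈ [27/61, 34/61) → index 6
j=6: u_6=43/80 ∈ [27/61, 34/61) → index 6
j=7: u_7=149/240 ∈ [34/61, 43/61) → index 7
j=8: u_8=169/240 ∈ [34/61, 43/61) → index 7
j=9: u_9=63/80 ∈ [48/61, 56/61) → index 9
j=10: u_10=209/240 ∈ [48/61, 56/61) → index 9
j=11: u_11=229/240 ∈ [56/61, 60/61) → index 10

0 1 1 2 5 6 6 7 7 9 9 10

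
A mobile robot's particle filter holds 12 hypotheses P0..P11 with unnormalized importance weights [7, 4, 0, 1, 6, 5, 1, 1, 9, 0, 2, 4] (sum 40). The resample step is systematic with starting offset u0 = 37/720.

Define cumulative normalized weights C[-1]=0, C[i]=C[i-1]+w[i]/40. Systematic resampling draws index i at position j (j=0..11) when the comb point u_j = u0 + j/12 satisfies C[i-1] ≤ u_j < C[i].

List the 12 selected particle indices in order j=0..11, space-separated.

0 0 1 4 4 5 5 8 8 8 10 11

C = [7/40, 11/40, 11/40, 3/10, 9/20, 23/40, 3/5, 5/8, 17/20, 17/20, 9/10, 1]
j=0: u_0=37/720 ∈ [0, 7/40) → index 0
j=1: u_1=97/720 ∈ [0, 7/40) → index 0
j=2: u_2=157/720 ∈ [7/40, 11/40) → index 1
j=3: u_3=217/720 ∈ [3/10, 9/20) → index 4
j=4: u_4=277/720 ∈ [3/10, 9/20) → index 4
j=5: u_5=337/720 ∈ [9/20, 23/40) → index 5
j=6: u_6=397/720 ∈ [9/20, 23/40) → index 5
j=7: u_7=457/720 ∈ [5/8, 17/20) → index 8
j=8: u_8=517/720 ∈ [5/8, 17/20) → index 8
j=9: u_9=577/720 ∈ [5/8, 17/20) → index 8
j=10: u_10=637/720 ∈ [17/20, 9/10) → index 10
j=11: u_11=697/720 ∈ [9/10, 1) → index 11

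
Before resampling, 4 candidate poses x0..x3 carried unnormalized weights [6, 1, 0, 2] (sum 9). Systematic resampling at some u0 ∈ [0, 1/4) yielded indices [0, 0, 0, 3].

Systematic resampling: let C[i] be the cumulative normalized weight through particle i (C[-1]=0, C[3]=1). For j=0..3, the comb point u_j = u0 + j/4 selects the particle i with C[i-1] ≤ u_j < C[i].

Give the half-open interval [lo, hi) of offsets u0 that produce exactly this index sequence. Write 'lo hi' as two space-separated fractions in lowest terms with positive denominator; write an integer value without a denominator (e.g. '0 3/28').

1/36 1/6

C = [2/3, 7/9, 7/9, 1]
j=0 picked index 0: u0 ∈ [0, 2/3)
j=1 picked index 0: u0 ∈ [-1/4, 5/12)
j=2 picked index 0: u0 ∈ [-1/2, 1/6)
j=3 picked index 3: u0 ∈ [1/36, 1/4)
intersection: [1/36, 1/6)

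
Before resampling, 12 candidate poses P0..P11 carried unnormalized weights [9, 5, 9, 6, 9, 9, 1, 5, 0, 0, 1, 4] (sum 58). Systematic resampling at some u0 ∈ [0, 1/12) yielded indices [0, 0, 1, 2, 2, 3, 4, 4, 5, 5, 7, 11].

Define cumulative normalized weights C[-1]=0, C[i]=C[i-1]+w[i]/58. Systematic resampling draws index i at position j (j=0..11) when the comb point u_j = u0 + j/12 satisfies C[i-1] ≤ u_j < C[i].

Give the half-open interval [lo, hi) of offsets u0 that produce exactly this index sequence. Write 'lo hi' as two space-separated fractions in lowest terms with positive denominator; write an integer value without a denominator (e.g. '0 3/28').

C = [9/58, 7/29, 23/58, 1/2, 19/29, 47/58, 24/29, 53/58, 53/58, 53/58, 27/29, 1]
j=0 picked index 0: u0 ∈ [0, 9/58)
j=1 picked index 0: u0 ∈ [-1/12, 25/348)
j=2 picked index 1: u0 ∈ [-1/87, 13/174)
j=3 picked index 2: u0 ∈ [-1/116, 17/116)
j=4 picked index 2: u0 ∈ [-8/87, 11/174)
j=5 picked index 3: u0 ∈ [-7/348, 1/12)
j=6 picked index 4: u0 ∈ [0, 9/58)
j=7 picked index 4: u0 ∈ [-1/12, 25/348)
j=8 picked index 5: u0 ∈ [-1/87, 25/174)
j=9 picked index 5: u0 ∈ [-11/116, 7/116)
j=10 picked index 7: u0 ∈ [-1/174, 7/87)
j=11 picked index 11: u0 ∈ [5/348, 1/12)
intersection: [5/348, 7/116)

5/348 7/116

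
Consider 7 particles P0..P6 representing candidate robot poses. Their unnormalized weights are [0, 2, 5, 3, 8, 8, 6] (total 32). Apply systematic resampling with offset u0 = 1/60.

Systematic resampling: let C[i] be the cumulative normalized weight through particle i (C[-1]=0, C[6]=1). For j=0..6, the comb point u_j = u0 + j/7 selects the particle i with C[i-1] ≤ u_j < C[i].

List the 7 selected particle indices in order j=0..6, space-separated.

1 2 3 4 5 5 6

C = [0, 1/16, 7/32, 5/16, 9/16, 13/16, 1]
j=0: u_0=1/60 ∈ [0, 1/16) → index 1
j=1: u_1=67/420 ∈ [1/16, 7/32) → index 2
j=2: u_2=127/420 ∈ [7/32, 5/16) → index 3
j=3: u_3=187/420 ∈ [5/16, 9/16) → index 4
j=4: u_4=247/420 ∈ [9/16, 13/16) → index 5
j=5: u_5=307/420 ∈ [9/16, 13/16) → index 5
j=6: u_6=367/420 ∈ [13/16, 1) → index 6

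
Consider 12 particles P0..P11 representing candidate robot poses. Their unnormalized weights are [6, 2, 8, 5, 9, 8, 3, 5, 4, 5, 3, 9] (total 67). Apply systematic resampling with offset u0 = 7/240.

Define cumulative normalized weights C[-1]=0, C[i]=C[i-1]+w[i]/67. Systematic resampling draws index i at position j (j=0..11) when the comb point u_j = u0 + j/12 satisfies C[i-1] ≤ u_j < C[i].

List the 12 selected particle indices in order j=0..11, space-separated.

0 1 2 3 4 4 5 7 8 9 10 11

C = [6/67, 8/67, 16/67, 21/67, 30/67, 38/67, 41/67, 46/67, 50/67, 55/67, 58/67, 1]
j=0: u_0=7/240 ∈ [0, 6/67) → index 0
j=1: u_1=9/80 ∈ [6/67, 8/67) → index 1
j=2: u_2=47/240 ∈ [8/67, 16/67) → index 2
j=3: u_3=67/240 ∈ [16/67, 21/67) → index 3
j=4: u_4=29/80 ∈ [21/67, 30/67) → index 4
j=5: u_5=107/240 ∈ [21/67, 30/67) → index 4
j=6: u_6=127/240 ∈ [30/67, 38/67) → index 5
j=7: u_7=49/80 ∈ [41/67, 46/67) → index 7
j=8: u_8=167/240 ∈ [46/67, 50/67) → index 8
j=9: u_9=187/240 ∈ [50/67, 55/67) → index 9
j=10: u_10=69/80 ∈ [55/67, 58/67) → index 10
j=11: u_11=227/240 ∈ [58/67, 1) → index 11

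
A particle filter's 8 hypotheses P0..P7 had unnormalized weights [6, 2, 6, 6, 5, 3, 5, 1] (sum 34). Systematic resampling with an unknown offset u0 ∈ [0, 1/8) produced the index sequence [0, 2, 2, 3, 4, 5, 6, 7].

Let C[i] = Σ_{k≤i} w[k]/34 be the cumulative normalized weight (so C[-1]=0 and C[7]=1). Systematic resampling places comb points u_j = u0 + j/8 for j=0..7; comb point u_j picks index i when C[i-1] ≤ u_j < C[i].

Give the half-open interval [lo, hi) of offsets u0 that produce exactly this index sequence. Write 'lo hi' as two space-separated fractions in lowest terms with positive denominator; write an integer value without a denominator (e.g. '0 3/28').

C = [3/17, 4/17, 7/17, 10/17, 25/34, 14/17, 33/34, 1]
j=0 picked index 0: u0 ∈ [0, 3/17)
j=1 picked index 2: u0 ∈ [15/136, 39/136)
j=2 picked index 2: u0 ∈ [-1/68, 11/68)
j=3 picked index 3: u0 ∈ [5/136, 29/136)
j=4 picked index 4: u0 ∈ [3/34, 4/17)
j=5 picked index 5: u0 ∈ [15/136, 27/136)
j=6 picked index 6: u0 ∈ [5/68, 15/68)
j=7 picked index 7: u0 ∈ [13/136, 1/8)
intersection: [15/136, 1/8)

15/136 1/8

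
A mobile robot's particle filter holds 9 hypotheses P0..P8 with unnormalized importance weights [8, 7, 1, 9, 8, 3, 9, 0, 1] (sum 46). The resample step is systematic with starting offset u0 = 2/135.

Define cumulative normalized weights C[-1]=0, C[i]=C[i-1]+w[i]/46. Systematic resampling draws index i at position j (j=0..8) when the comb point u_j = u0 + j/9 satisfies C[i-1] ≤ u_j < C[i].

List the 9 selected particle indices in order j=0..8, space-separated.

0 0 1 3 3 4 4 6 6

C = [4/23, 15/46, 8/23, 25/46, 33/46, 18/23, 45/46, 45/46, 1]
j=0: u_0=2/135 ∈ [0, 4/23) → index 0
j=1: u_1=17/135 ∈ [0, 4/23) → index 0
j=2: u_2=32/135 ∈ [4/23, 15/46) → index 1
j=3: u_3=47/135 ∈ [8/23, 25/46) → index 3
j=4: u_4=62/135 ∈ [8/23, 25/46) → index 3
j=5: u_5=77/135 ∈ [25/46, 33/46) → index 4
j=6: u_6=92/135 ∈ [25/46, 33/46) → index 4
j=7: u_7=107/135 ∈ [18/23, 45/46) → index 6
j=8: u_8=122/135 ∈ [18/23, 45/46) → index 6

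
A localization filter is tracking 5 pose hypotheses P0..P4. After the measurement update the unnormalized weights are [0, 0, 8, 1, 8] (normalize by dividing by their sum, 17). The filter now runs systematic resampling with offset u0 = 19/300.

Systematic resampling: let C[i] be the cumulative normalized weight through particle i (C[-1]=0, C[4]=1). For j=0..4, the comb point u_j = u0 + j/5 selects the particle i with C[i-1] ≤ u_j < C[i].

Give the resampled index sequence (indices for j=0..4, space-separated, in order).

2 2 2 4 4

C = [0, 0, 8/17, 9/17, 1]
j=0: u_0=19/300 ∈ [0, 8/17) → index 2
j=1: u_1=79/300 ∈ [0, 8/17) → index 2
j=2: u_2=139/300 ∈ [0, 8/17) → index 2
j=3: u_3=199/300 ∈ [9/17, 1) → index 4
j=4: u_4=259/300 ∈ [9/17, 1) → index 4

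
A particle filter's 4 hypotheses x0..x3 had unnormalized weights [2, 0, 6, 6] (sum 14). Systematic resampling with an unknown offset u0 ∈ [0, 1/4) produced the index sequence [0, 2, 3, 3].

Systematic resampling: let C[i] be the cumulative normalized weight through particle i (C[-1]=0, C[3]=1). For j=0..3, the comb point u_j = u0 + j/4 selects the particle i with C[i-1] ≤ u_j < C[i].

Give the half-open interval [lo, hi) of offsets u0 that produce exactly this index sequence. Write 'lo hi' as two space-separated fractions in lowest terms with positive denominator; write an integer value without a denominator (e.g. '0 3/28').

C = [1/7, 1/7, 4/7, 1]
j=0 picked index 0: u0 ∈ [0, 1/7)
j=1 picked index 2: u0 ∈ [-3/28, 9/28)
j=2 picked index 3: u0 ∈ [1/14, 1/2)
j=3 picked index 3: u0 ∈ [-5/28, 1/4)
intersection: [1/14, 1/7)

1/14 1/7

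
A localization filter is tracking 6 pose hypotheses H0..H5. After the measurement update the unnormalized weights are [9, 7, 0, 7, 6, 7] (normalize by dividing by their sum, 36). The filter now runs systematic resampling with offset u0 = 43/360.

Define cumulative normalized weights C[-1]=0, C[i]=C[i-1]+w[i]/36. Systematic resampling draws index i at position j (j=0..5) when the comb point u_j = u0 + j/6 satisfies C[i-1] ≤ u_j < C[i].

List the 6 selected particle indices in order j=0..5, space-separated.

C = [1/4, 4/9, 4/9, 23/36, 29/36, 1]
j=0: u_0=43/360 ∈ [0, 1/4) → index 0
j=1: u_1=103/360 ∈ [1/4, 4/9) → index 1
j=2: u_2=163/360 ∈ [4/9, 23/36) → index 3
j=3: u_3=223/360 ∈ [4/9, 23/36) → index 3
j=4: u_4=283/360 ∈ [23/36, 29/36) → index 4
j=5: u_5=343/360 ∈ [29/36, 1) → index 5

0 1 3 3 4 5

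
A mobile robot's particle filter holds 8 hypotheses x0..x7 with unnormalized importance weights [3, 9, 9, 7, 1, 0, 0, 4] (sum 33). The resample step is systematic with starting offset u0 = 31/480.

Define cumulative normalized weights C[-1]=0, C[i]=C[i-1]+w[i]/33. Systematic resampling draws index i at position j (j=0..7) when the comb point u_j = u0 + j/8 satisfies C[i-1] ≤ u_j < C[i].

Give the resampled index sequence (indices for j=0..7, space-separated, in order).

0 1 1 2 2 3 3 7

C = [1/11, 4/11, 7/11, 28/33, 29/33, 29/33, 29/33, 1]
j=0: u_0=31/480 ∈ [0, 1/11) → index 0
j=1: u_1=91/480 ∈ [1/11, 4/11) → index 1
j=2: u_2=151/480 ∈ [1/11, 4/11) → index 1
j=3: u_3=211/480 ∈ [4/11, 7/11) → index 2
j=4: u_4=271/480 ∈ [4/11, 7/11) → index 2
j=5: u_5=331/480 ∈ [7/11, 28/33) → index 3
j=6: u_6=391/480 ∈ [7/11, 28/33) → index 3
j=7: u_7=451/480 ∈ [29/33, 1) → index 7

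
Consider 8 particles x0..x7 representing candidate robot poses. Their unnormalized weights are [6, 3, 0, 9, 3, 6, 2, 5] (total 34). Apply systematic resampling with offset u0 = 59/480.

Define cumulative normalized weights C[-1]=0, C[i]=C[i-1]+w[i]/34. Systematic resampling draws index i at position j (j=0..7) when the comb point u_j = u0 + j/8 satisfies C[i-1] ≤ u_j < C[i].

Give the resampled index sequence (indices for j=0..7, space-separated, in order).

C = [3/17, 9/34, 9/34, 9/17, 21/34, 27/34, 29/34, 1]
j=0: u_0=59/480 ∈ [0, 3/17) → index 0
j=1: u_1=119/480 ∈ [3/17, 9/34) → index 1
j=2: u_2=179/480 ∈ [9/34, 9/17) → index 3
j=3: u_3=239/480 ∈ [9/34, 9/17) → index 3
j=4: u_4=299/480 ∈ [21/34, 27/34) → index 5
j=5: u_5=359/480 ∈ [21/34, 27/34) → index 5
j=6: u_6=419/480 ∈ [29/34, 1) → index 7
j=7: u_7=479/480 ∈ [29/34, 1) → index 7

0 1 3 3 5 5 7 7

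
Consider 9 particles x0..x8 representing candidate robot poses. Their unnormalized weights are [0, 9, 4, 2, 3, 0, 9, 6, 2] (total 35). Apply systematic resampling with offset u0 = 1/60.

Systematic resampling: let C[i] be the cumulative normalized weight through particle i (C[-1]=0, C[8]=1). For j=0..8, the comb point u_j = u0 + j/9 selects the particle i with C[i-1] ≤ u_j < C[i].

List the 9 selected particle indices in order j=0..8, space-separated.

C = [0, 9/35, 13/35, 3/7, 18/35, 18/35, 27/35, 33/35, 1]
j=0: u_0=1/60 ∈ [0, 9/35) → index 1
j=1: u_1=23/180 ∈ [0, 9/35) → index 1
j=2: u_2=43/180 ∈ [0, 9/35) → index 1
j=3: u_3=7/20 ∈ [9/35, 13/35) → index 2
j=4: u_4=83/180 ∈ [3/7, 18/35) → index 4
j=5: u_5=103/180 ∈ [18/35, 27/35) → index 6
j=6: u_6=41/60 ∈ [18/35, 27/35) → index 6
j=7: u_7=143/180 ∈ [27/35, 33/35) → index 7
j=8: u_8=163/180 ∈ [27/35, 33/35) → index 7

1 1 1 2 4 6 6 7 7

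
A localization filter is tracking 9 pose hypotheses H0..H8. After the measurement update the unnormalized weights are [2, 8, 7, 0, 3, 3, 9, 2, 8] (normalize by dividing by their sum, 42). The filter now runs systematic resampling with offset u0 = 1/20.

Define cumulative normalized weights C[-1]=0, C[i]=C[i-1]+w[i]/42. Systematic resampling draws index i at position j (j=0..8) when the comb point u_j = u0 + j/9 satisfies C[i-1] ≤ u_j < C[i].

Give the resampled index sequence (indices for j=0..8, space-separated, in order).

C = [1/21, 5/21, 17/42, 17/42, 10/21, 23/42, 16/21, 17/21, 1]
j=0: u_0=1/20 ∈ [1/21, 5/21) → index 1
j=1: u_1=29/180 ∈ [1/21, 5/21) → index 1
j=2: u_2=49/180 ∈ [5/21, 17/42) → index 2
j=3: u_3=23/60 ∈ [5/21, 17/42) → index 2
j=4: u_4=89/180 ∈ [10/21, 23/42) → index 5
j=5: u_5=109/180 ∈ [23/42, 16/21) → index 6
j=6: u_6=43/60 ∈ [23/42, 16/21) → index 6
j=7: u_7=149/180 ∈ [17/21, 1) → index 8
j=8: u_8=169/180 ∈ [17/21, 1) → index 8

1 1 2 2 5 6 6 8 8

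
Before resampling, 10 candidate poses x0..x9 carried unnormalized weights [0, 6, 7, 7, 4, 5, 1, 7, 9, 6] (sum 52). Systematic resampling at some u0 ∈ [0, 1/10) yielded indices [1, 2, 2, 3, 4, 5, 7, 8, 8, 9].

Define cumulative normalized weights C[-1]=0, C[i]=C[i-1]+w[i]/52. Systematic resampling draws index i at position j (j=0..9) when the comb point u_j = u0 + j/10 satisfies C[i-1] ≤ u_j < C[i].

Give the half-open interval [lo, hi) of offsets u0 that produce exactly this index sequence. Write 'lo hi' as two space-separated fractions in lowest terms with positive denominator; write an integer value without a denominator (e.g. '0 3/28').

C = [0, 3/26, 1/4, 5/13, 6/13, 29/52, 15/26, 37/52, 23/26, 1]
j=0 picked index 1: u0 ∈ [0, 3/26)
j=1 picked index 2: u0 ∈ [1/65, 3/20)
j=2 picked index 2: u0 ∈ [-11/130, 1/20)
j=3 picked index 3: u0 ∈ [-1/20, 11/130)
j=4 picked index 4: u0 ∈ [-1/65, 4/65)
j=5 picked index 5: u0 ∈ [-1/26, 3/52)
j=6 picked index 7: u0 ∈ [-3/130, 29/260)
j=7 picked index 8: u0 ∈ [3/260, 12/65)
j=8 picked index 8: u0 ∈ [-23/260, 11/130)
j=9 picked index 9: u0 ∈ [-1/65, 1/10)
intersection: [1/65, 1/20)

1/65 1/20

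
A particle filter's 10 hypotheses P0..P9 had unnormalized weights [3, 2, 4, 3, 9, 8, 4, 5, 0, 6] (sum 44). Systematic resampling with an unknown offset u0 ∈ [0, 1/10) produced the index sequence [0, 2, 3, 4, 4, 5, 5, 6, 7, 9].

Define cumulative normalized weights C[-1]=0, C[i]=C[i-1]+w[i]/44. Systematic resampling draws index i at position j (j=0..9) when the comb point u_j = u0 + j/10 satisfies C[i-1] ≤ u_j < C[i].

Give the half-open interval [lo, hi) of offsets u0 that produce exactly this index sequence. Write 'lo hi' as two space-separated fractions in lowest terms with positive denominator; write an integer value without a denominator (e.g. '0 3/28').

3/220 1/20

C = [3/44, 5/44, 9/44, 3/11, 21/44, 29/44, 3/4, 19/22, 19/22, 1]
j=0 picked index 0: u0 ∈ [0, 3/44)
j=1 picked index 2: u0 ∈ [3/220, 23/220)
j=2 picked index 3: u0 ∈ [1/220, 4/55)
j=3 picked index 4: u0 ∈ [-3/110, 39/220)
j=4 picked index 4: u0 ∈ [-7/55, 17/220)
j=5 picked index 5: u0 ∈ [-1/44, 7/44)
j=6 picked index 5: u0 ∈ [-27/220, 13/220)
j=7 picked index 6: u0 ∈ [-9/220, 1/20)
j=8 picked index 7: u0 ∈ [-1/20, 7/110)
j=9 picked index 9: u0 ∈ [-2/55, 1/10)
intersection: [3/220, 1/20)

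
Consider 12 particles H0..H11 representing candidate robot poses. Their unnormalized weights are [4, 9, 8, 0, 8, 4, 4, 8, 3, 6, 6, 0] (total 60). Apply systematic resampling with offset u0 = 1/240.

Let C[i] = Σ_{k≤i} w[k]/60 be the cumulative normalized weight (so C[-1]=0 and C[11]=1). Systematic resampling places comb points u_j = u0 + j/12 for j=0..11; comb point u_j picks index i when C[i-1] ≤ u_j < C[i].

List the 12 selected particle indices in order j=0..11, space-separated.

0 1 1 2 2 4 5 6 7 8 9 10

C = [1/15, 13/60, 7/20, 7/20, 29/60, 11/20, 37/60, 3/4, 4/5, 9/10, 1, 1]
j=0: u_0=1/240 ∈ [0, 1/15) → index 0
j=1: u_1=7/80 ∈ [1/15, 13/60) → index 1
j=2: u_2=41/240 ∈ [1/15, 13/60) → index 1
j=3: u_3=61/240 ∈ [13/60, 7/20) → index 2
j=4: u_4=27/80 ∈ [13/60, 7/20) → index 2
j=5: u_5=101/240 ∈ [7/20, 29/60) → index 4
j=6: u_6=121/240 ∈ [29/60, 11/20) → index 5
j=7: u_7=47/80 ∈ [11/20, 37/60) → index 6
j=8: u_8=161/240 ∈ [37/60, 3/4) → index 7
j=9: u_9=181/240 ∈ [3/4, 4/5) → index 8
j=10: u_10=67/80 ∈ [4/5, 9/10) → index 9
j=11: u_11=221/240 ∈ [9/10, 1) → index 10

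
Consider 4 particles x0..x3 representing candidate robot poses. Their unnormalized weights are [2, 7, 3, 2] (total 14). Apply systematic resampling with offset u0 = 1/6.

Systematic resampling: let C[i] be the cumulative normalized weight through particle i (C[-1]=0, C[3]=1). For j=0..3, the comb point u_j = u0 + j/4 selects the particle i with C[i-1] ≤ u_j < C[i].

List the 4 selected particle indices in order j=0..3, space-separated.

1 1 2 3

C = [1/7, 9/14, 6/7, 1]
j=0: u_0=1/6 ∈ [1/7, 9/14) → index 1
j=1: u_1=5/12 ∈ [1/7, 9/14) → index 1
j=2: u_2=2/3 ∈ [9/14, 6/7) → index 2
j=3: u_3=11/12 ∈ [6/7, 1) → index 3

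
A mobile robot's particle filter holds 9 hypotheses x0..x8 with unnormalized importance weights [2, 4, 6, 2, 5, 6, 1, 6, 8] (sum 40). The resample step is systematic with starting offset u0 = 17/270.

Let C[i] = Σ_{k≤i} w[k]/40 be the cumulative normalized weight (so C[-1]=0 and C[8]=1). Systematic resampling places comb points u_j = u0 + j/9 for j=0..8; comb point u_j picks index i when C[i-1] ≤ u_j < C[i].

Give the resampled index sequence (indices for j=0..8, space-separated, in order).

C = [1/20, 3/20, 3/10, 7/20, 19/40, 5/8, 13/20, 4/5, 1]
j=0: u_0=17/270 ∈ [1/20, 3/20) → index 1
j=1: u_1=47/270 ∈ [3/20, 3/10) → index 2
j=2: u_2=77/270 ∈ [3/20, 3/10) → index 2
j=3: u_3=107/270 ∈ [7/20, 19/40) → index 4
j=4: u_4=137/270 ∈ [19/40, 5/8) → index 5
j=5: u_5=167/270 ∈ [19/40, 5/8) → index 5
j=6: u_6=197/270 ∈ [13/20, 4/5) → index 7
j=7: u_7=227/270 ∈ [4/5, 1) → index 8
j=8: u_8=257/270 ∈ [4/5, 1) → index 8

1 2 2 4 5 5 7 8 8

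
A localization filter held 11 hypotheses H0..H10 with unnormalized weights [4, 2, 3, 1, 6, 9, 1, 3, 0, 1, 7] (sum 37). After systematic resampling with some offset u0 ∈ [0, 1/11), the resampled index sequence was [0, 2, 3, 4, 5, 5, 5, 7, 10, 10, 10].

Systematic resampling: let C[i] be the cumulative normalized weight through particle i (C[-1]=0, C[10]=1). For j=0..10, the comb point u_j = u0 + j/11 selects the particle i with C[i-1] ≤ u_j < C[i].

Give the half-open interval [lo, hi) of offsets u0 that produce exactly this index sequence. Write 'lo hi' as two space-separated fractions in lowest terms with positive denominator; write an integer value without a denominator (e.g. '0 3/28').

34/407 36/407

C = [4/37, 6/37, 9/37, 10/37, 16/37, 25/37, 26/37, 29/37, 29/37, 30/37, 1]
j=0 picked index 0: u0 ∈ [0, 4/37)
j=1 picked index 2: u0 ∈ [29/407, 62/407)
j=2 picked index 3: u0 ∈ [25/407, 36/407)
j=3 picked index 4: u0 ∈ [-1/407, 65/407)
j=4 picked index 5: u0 ∈ [28/407, 127/407)
j=5 picked index 5: u0 ∈ [-9/407, 90/407)
j=6 picked index 5: u0 ∈ [-46/407, 53/407)
j=7 picked index 7: u0 ∈ [27/407, 60/407)
j=8 picked index 10: u0 ∈ [34/407, 3/11)
j=9 picked index 10: u0 ∈ [-3/407, 2/11)
j=10 picked index 10: u0 ∈ [-40/407, 1/11)
intersection: [34/407, 36/407)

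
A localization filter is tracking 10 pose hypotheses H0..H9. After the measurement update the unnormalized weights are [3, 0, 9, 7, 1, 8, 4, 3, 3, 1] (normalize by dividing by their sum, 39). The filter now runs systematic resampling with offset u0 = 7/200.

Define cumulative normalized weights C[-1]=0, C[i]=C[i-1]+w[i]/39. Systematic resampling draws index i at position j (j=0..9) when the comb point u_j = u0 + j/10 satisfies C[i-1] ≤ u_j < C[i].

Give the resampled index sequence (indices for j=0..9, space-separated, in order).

C = [1/13, 1/13, 4/13, 19/39, 20/39, 28/39, 32/39, 35/39, 38/39, 1]
j=0: u_0=7/200 ∈ [0, 1/13) → index 0
j=1: u_1=27/200 ∈ [1/13, 4/13) → index 2
j=2: u_2=47/200 ∈ [1/13, 4/13) → index 2
j=3: u_3=67/200 ∈ [4/13, 19/39) → index 3
j=4: u_4=87/200 ∈ [4/13, 19/39) → index 3
j=5: u_5=107/200 ∈ [20/39, 28/39) → index 5
j=6: u_6=127/200 ∈ [20/39, 28/39) → index 5
j=7: u_7=147/200 ∈ [28/39, 32/39) → index 6
j=8: u_8=167/200 ∈ [32/39, 35/39) → index 7
j=9: u_9=187/200 ∈ [35/39, 38/39) → index 8

0 2 2 3 3 5 5 6 7 8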